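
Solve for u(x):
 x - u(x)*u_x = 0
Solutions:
 u(x) = -sqrt(C1 + x^2)
 u(x) = sqrt(C1 + x^2)


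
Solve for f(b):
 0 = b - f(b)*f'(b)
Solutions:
 f(b) = -sqrt(C1 + b^2)
 f(b) = sqrt(C1 + b^2)


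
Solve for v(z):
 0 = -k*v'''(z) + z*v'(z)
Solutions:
 v(z) = C1 + Integral(C2*airyai(z*(1/k)^(1/3)) + C3*airybi(z*(1/k)^(1/3)), z)


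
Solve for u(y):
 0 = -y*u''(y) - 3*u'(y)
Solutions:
 u(y) = C1 + C2/y^2


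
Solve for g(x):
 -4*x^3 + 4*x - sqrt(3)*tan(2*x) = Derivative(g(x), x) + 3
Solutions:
 g(x) = C1 - x^4 + 2*x^2 - 3*x + sqrt(3)*log(cos(2*x))/2


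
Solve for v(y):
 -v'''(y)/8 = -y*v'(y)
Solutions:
 v(y) = C1 + Integral(C2*airyai(2*y) + C3*airybi(2*y), y)


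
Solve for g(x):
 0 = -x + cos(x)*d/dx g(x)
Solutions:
 g(x) = C1 + Integral(x/cos(x), x)


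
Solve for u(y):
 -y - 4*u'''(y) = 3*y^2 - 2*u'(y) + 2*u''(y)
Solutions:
 u(y) = C1 + C2*exp(-y) + C3*exp(y/2) + y^3/2 + 7*y^2/4 + 19*y/2


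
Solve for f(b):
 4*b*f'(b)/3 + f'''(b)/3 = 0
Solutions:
 f(b) = C1 + Integral(C2*airyai(-2^(2/3)*b) + C3*airybi(-2^(2/3)*b), b)


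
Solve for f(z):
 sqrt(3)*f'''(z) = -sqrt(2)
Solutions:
 f(z) = C1 + C2*z + C3*z^2 - sqrt(6)*z^3/18


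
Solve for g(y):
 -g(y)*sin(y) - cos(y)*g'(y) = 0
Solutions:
 g(y) = C1*cos(y)


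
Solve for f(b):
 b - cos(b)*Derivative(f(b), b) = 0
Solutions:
 f(b) = C1 + Integral(b/cos(b), b)


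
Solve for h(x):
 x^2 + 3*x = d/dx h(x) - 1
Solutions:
 h(x) = C1 + x^3/3 + 3*x^2/2 + x


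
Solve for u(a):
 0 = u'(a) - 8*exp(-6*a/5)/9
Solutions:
 u(a) = C1 - 20*exp(-6*a/5)/27


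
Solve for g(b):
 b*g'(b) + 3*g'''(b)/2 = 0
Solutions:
 g(b) = C1 + Integral(C2*airyai(-2^(1/3)*3^(2/3)*b/3) + C3*airybi(-2^(1/3)*3^(2/3)*b/3), b)


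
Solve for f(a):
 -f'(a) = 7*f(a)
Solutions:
 f(a) = C1*exp(-7*a)


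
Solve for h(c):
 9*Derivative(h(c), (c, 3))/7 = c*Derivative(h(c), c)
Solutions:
 h(c) = C1 + Integral(C2*airyai(21^(1/3)*c/3) + C3*airybi(21^(1/3)*c/3), c)


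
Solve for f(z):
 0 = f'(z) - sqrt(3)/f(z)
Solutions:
 f(z) = -sqrt(C1 + 2*sqrt(3)*z)
 f(z) = sqrt(C1 + 2*sqrt(3)*z)


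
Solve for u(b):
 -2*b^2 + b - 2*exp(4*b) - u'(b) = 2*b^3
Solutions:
 u(b) = C1 - b^4/2 - 2*b^3/3 + b^2/2 - exp(4*b)/2


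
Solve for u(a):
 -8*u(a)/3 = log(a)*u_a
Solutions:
 u(a) = C1*exp(-8*li(a)/3)


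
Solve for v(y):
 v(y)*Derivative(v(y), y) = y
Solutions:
 v(y) = -sqrt(C1 + y^2)
 v(y) = sqrt(C1 + y^2)


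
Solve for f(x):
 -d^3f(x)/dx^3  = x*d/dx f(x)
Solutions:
 f(x) = C1 + Integral(C2*airyai(-x) + C3*airybi(-x), x)


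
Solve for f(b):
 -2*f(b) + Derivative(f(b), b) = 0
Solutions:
 f(b) = C1*exp(2*b)


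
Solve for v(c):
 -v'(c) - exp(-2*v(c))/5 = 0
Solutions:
 v(c) = log(-sqrt(C1 - 10*c)) - log(5)
 v(c) = log(C1 - 10*c)/2 - log(5)


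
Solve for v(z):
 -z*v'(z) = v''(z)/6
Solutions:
 v(z) = C1 + C2*erf(sqrt(3)*z)


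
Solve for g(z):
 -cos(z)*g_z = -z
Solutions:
 g(z) = C1 + Integral(z/cos(z), z)


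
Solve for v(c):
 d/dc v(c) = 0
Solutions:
 v(c) = C1


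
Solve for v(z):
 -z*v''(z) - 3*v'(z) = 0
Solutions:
 v(z) = C1 + C2/z^2


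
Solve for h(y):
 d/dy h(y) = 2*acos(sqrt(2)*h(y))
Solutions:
 Integral(1/acos(sqrt(2)*_y), (_y, h(y))) = C1 + 2*y


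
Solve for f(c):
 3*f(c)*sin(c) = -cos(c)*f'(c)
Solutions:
 f(c) = C1*cos(c)^3


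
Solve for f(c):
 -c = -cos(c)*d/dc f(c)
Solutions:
 f(c) = C1 + Integral(c/cos(c), c)


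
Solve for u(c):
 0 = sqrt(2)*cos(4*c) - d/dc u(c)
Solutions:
 u(c) = C1 + sqrt(2)*sin(4*c)/4


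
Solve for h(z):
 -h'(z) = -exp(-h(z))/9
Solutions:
 h(z) = log(C1 + z/9)


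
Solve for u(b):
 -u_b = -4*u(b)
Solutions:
 u(b) = C1*exp(4*b)


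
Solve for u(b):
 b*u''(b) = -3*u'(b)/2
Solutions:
 u(b) = C1 + C2/sqrt(b)


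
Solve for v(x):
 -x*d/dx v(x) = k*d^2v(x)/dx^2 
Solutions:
 v(x) = C1 + C2*sqrt(k)*erf(sqrt(2)*x*sqrt(1/k)/2)


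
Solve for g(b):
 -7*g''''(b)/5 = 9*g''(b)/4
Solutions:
 g(b) = C1 + C2*b + C3*sin(3*sqrt(35)*b/14) + C4*cos(3*sqrt(35)*b/14)


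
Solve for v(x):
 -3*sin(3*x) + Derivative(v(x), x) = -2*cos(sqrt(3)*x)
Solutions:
 v(x) = C1 - 2*sqrt(3)*sin(sqrt(3)*x)/3 - cos(3*x)


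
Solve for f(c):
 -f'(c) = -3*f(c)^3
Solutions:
 f(c) = -sqrt(2)*sqrt(-1/(C1 + 3*c))/2
 f(c) = sqrt(2)*sqrt(-1/(C1 + 3*c))/2


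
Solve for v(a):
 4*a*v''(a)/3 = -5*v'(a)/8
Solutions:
 v(a) = C1 + C2*a^(17/32)


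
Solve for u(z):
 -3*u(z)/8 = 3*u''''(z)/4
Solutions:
 u(z) = (C1*sin(2^(1/4)*z/2) + C2*cos(2^(1/4)*z/2))*exp(-2^(1/4)*z/2) + (C3*sin(2^(1/4)*z/2) + C4*cos(2^(1/4)*z/2))*exp(2^(1/4)*z/2)


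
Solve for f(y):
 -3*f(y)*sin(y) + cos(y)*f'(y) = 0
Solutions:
 f(y) = C1/cos(y)^3


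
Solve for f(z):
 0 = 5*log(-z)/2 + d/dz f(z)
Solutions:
 f(z) = C1 - 5*z*log(-z)/2 + 5*z/2


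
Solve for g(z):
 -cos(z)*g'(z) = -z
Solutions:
 g(z) = C1 + Integral(z/cos(z), z)


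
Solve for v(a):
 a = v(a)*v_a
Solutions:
 v(a) = -sqrt(C1 + a^2)
 v(a) = sqrt(C1 + a^2)


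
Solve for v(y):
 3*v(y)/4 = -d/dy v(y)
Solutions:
 v(y) = C1*exp(-3*y/4)


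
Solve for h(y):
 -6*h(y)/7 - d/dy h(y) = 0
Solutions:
 h(y) = C1*exp(-6*y/7)


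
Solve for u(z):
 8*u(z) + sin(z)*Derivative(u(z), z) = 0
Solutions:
 u(z) = C1*(cos(z)^4 + 4*cos(z)^3 + 6*cos(z)^2 + 4*cos(z) + 1)/(cos(z)^4 - 4*cos(z)^3 + 6*cos(z)^2 - 4*cos(z) + 1)


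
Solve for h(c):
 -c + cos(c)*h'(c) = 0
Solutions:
 h(c) = C1 + Integral(c/cos(c), c)


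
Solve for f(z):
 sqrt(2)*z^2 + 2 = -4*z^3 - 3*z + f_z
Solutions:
 f(z) = C1 + z^4 + sqrt(2)*z^3/3 + 3*z^2/2 + 2*z


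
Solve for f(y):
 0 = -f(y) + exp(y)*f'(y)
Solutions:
 f(y) = C1*exp(-exp(-y))


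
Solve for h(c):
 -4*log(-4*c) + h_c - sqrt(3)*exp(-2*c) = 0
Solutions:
 h(c) = C1 + 4*c*log(-c) + 4*c*(-1 + 2*log(2)) - sqrt(3)*exp(-2*c)/2


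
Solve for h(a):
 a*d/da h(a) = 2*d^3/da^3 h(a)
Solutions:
 h(a) = C1 + Integral(C2*airyai(2^(2/3)*a/2) + C3*airybi(2^(2/3)*a/2), a)


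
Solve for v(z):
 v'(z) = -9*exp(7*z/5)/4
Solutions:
 v(z) = C1 - 45*exp(7*z/5)/28


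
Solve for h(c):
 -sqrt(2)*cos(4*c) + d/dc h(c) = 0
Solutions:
 h(c) = C1 + sqrt(2)*sin(4*c)/4


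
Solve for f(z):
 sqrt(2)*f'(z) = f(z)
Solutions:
 f(z) = C1*exp(sqrt(2)*z/2)


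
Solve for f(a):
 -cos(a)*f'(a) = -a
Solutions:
 f(a) = C1 + Integral(a/cos(a), a)


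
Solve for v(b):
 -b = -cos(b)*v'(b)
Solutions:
 v(b) = C1 + Integral(b/cos(b), b)


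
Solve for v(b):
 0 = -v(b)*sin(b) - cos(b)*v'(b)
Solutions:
 v(b) = C1*cos(b)


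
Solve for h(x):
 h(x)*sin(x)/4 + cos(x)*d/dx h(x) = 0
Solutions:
 h(x) = C1*cos(x)^(1/4)


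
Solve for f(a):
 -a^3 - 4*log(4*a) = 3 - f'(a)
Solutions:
 f(a) = C1 + a^4/4 + 4*a*log(a) - a + a*log(256)


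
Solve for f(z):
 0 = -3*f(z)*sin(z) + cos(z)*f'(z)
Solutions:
 f(z) = C1/cos(z)^3


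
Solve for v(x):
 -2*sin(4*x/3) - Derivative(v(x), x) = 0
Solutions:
 v(x) = C1 + 3*cos(4*x/3)/2


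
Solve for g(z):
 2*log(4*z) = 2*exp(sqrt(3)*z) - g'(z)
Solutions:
 g(z) = C1 - 2*z*log(z) + 2*z*(1 - 2*log(2)) + 2*sqrt(3)*exp(sqrt(3)*z)/3


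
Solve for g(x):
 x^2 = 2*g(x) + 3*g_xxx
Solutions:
 g(x) = C3*exp(-2^(1/3)*3^(2/3)*x/3) + x^2/2 + (C1*sin(2^(1/3)*3^(1/6)*x/2) + C2*cos(2^(1/3)*3^(1/6)*x/2))*exp(2^(1/3)*3^(2/3)*x/6)


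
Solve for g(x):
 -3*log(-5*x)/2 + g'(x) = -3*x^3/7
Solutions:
 g(x) = C1 - 3*x^4/28 + 3*x*log(-x)/2 + 3*x*(-1 + log(5))/2


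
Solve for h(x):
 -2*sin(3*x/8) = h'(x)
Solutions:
 h(x) = C1 + 16*cos(3*x/8)/3


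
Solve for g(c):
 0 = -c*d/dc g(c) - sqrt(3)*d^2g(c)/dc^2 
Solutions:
 g(c) = C1 + C2*erf(sqrt(2)*3^(3/4)*c/6)


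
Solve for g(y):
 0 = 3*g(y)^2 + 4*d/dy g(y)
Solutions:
 g(y) = 4/(C1 + 3*y)


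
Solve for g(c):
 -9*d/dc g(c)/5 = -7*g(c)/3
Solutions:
 g(c) = C1*exp(35*c/27)


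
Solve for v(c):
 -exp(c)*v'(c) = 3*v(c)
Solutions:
 v(c) = C1*exp(3*exp(-c))


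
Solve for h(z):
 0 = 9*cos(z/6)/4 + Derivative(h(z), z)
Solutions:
 h(z) = C1 - 27*sin(z/6)/2


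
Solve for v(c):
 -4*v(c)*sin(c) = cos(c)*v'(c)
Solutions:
 v(c) = C1*cos(c)^4


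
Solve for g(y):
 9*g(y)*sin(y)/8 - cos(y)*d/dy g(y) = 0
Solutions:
 g(y) = C1/cos(y)^(9/8)


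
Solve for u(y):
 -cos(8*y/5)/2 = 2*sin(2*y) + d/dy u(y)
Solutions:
 u(y) = C1 - 5*sin(8*y/5)/16 + cos(2*y)


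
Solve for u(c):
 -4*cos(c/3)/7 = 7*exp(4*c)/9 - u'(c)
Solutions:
 u(c) = C1 + 7*exp(4*c)/36 + 12*sin(c/3)/7


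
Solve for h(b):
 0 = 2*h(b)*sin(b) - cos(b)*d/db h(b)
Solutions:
 h(b) = C1/cos(b)^2


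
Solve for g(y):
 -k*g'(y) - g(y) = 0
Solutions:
 g(y) = C1*exp(-y/k)


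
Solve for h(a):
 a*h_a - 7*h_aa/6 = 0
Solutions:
 h(a) = C1 + C2*erfi(sqrt(21)*a/7)


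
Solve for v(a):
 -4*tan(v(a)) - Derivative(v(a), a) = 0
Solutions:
 v(a) = pi - asin(C1*exp(-4*a))
 v(a) = asin(C1*exp(-4*a))


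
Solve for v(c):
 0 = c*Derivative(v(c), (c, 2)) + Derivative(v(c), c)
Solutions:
 v(c) = C1 + C2*log(c)


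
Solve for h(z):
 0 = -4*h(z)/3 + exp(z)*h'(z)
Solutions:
 h(z) = C1*exp(-4*exp(-z)/3)


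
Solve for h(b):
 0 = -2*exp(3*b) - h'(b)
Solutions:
 h(b) = C1 - 2*exp(3*b)/3


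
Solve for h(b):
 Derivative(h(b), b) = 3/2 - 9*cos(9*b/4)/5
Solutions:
 h(b) = C1 + 3*b/2 - 4*sin(9*b/4)/5


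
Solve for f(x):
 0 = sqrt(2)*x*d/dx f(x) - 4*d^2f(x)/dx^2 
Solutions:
 f(x) = C1 + C2*erfi(2^(3/4)*x/4)


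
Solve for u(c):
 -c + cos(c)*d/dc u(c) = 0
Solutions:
 u(c) = C1 + Integral(c/cos(c), c)


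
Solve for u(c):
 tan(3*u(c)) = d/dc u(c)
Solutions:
 u(c) = -asin(C1*exp(3*c))/3 + pi/3
 u(c) = asin(C1*exp(3*c))/3


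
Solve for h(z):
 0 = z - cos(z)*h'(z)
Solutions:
 h(z) = C1 + Integral(z/cos(z), z)


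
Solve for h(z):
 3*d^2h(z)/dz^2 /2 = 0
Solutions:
 h(z) = C1 + C2*z


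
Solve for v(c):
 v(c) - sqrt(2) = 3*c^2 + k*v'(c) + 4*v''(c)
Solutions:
 v(c) = C1*exp(c*(-k + sqrt(k^2 + 16))/8) + C2*exp(-c*(k + sqrt(k^2 + 16))/8) + 3*c^2 + 6*c*k + 6*k^2 + sqrt(2) + 24


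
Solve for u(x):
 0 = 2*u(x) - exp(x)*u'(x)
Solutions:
 u(x) = C1*exp(-2*exp(-x))


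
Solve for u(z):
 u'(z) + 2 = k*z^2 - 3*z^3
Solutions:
 u(z) = C1 + k*z^3/3 - 3*z^4/4 - 2*z


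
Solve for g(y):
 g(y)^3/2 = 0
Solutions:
 g(y) = 0


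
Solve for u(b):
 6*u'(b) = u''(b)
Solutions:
 u(b) = C1 + C2*exp(6*b)


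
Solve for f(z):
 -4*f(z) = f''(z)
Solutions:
 f(z) = C1*sin(2*z) + C2*cos(2*z)


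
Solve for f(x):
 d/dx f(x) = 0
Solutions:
 f(x) = C1


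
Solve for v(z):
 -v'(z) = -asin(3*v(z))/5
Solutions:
 Integral(1/asin(3*_y), (_y, v(z))) = C1 + z/5


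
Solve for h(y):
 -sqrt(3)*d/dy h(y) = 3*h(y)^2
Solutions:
 h(y) = 1/(C1 + sqrt(3)*y)


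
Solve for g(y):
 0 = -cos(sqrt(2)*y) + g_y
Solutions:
 g(y) = C1 + sqrt(2)*sin(sqrt(2)*y)/2


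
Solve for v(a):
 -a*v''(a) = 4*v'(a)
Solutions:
 v(a) = C1 + C2/a^3


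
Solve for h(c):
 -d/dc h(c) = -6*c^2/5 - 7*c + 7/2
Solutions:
 h(c) = C1 + 2*c^3/5 + 7*c^2/2 - 7*c/2


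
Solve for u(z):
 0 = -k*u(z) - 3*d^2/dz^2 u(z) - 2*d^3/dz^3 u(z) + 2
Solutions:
 u(z) = C1*exp(-z*((2*k + sqrt((2*k + 1)^2 - 1) + 1)^(1/3) + 1 + (2*k + sqrt((2*k + 1)^2 - 1) + 1)^(-1/3))/2) + C2*exp(z*((2*k + sqrt((2*k + 1)^2 - 1) + 1)^(1/3)/4 - sqrt(3)*I*(2*k + sqrt((2*k + 1)^2 - 1) + 1)^(1/3)/4 - 1/2 - 1/((-1 + sqrt(3)*I)*(2*k + sqrt((2*k + 1)^2 - 1) + 1)^(1/3)))) + C3*exp(z*((2*k + sqrt((2*k + 1)^2 - 1) + 1)^(1/3)/4 + sqrt(3)*I*(2*k + sqrt((2*k + 1)^2 - 1) + 1)^(1/3)/4 - 1/2 + 1/((1 + sqrt(3)*I)*(2*k + sqrt((2*k + 1)^2 - 1) + 1)^(1/3)))) + 2/k


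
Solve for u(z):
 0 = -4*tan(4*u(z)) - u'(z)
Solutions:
 u(z) = -asin(C1*exp(-16*z))/4 + pi/4
 u(z) = asin(C1*exp(-16*z))/4


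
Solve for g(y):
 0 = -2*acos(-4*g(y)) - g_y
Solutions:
 Integral(1/acos(-4*_y), (_y, g(y))) = C1 - 2*y


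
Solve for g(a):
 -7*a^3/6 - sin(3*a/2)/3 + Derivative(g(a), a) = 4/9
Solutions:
 g(a) = C1 + 7*a^4/24 + 4*a/9 - 2*cos(3*a/2)/9


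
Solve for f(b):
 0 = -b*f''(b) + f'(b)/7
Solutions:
 f(b) = C1 + C2*b^(8/7)


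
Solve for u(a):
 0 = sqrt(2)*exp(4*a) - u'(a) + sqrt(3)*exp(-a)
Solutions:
 u(a) = C1 + sqrt(2)*exp(4*a)/4 - sqrt(3)*exp(-a)


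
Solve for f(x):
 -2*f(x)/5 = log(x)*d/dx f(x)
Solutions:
 f(x) = C1*exp(-2*li(x)/5)


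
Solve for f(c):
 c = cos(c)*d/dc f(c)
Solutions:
 f(c) = C1 + Integral(c/cos(c), c)


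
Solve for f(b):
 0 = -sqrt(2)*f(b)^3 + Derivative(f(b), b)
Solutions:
 f(b) = -sqrt(2)*sqrt(-1/(C1 + sqrt(2)*b))/2
 f(b) = sqrt(2)*sqrt(-1/(C1 + sqrt(2)*b))/2


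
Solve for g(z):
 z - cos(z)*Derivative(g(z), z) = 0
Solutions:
 g(z) = C1 + Integral(z/cos(z), z)


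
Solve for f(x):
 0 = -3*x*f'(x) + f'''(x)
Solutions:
 f(x) = C1 + Integral(C2*airyai(3^(1/3)*x) + C3*airybi(3^(1/3)*x), x)


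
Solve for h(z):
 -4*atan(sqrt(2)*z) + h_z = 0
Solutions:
 h(z) = C1 + 4*z*atan(sqrt(2)*z) - sqrt(2)*log(2*z^2 + 1)


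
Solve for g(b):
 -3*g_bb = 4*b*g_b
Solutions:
 g(b) = C1 + C2*erf(sqrt(6)*b/3)


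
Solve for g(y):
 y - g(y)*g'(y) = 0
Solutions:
 g(y) = -sqrt(C1 + y^2)
 g(y) = sqrt(C1 + y^2)


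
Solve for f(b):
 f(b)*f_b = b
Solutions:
 f(b) = -sqrt(C1 + b^2)
 f(b) = sqrt(C1 + b^2)


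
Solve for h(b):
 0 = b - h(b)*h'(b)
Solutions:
 h(b) = -sqrt(C1 + b^2)
 h(b) = sqrt(C1 + b^2)


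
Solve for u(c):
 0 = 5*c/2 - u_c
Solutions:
 u(c) = C1 + 5*c^2/4


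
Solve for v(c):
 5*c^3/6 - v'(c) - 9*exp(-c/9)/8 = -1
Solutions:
 v(c) = C1 + 5*c^4/24 + c + 81*exp(-c/9)/8


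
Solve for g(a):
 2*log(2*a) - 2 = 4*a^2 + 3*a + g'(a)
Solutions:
 g(a) = C1 - 4*a^3/3 - 3*a^2/2 + 2*a*log(a) - 4*a + 2*a*log(2)


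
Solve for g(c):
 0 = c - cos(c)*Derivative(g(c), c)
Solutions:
 g(c) = C1 + Integral(c/cos(c), c)


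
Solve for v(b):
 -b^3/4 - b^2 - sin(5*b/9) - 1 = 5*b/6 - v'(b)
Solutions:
 v(b) = C1 + b^4/16 + b^3/3 + 5*b^2/12 + b - 9*cos(5*b/9)/5


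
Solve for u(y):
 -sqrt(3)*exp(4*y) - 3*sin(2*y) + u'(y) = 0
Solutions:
 u(y) = C1 + sqrt(3)*exp(4*y)/4 - 3*cos(2*y)/2


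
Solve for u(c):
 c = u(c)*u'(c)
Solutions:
 u(c) = -sqrt(C1 + c^2)
 u(c) = sqrt(C1 + c^2)


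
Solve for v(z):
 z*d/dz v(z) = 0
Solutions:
 v(z) = C1


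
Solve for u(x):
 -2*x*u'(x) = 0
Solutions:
 u(x) = C1


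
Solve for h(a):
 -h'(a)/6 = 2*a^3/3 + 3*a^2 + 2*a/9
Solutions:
 h(a) = C1 - a^4 - 6*a^3 - 2*a^2/3


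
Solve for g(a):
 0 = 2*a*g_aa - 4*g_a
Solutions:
 g(a) = C1 + C2*a^3


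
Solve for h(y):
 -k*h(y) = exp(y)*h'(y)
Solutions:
 h(y) = C1*exp(k*exp(-y))


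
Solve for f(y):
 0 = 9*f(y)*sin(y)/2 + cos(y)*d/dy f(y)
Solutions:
 f(y) = C1*cos(y)^(9/2)


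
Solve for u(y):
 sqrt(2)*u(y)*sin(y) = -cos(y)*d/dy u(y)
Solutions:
 u(y) = C1*cos(y)^(sqrt(2))


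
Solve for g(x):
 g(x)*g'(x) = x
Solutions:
 g(x) = -sqrt(C1 + x^2)
 g(x) = sqrt(C1 + x^2)


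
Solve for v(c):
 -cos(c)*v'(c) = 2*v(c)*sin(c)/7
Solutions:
 v(c) = C1*cos(c)^(2/7)


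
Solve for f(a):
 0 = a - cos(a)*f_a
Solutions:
 f(a) = C1 + Integral(a/cos(a), a)


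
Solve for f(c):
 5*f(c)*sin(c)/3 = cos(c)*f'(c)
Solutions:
 f(c) = C1/cos(c)^(5/3)


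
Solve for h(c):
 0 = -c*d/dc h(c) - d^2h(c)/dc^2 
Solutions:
 h(c) = C1 + C2*erf(sqrt(2)*c/2)


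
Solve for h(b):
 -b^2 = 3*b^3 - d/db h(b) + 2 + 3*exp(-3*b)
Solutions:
 h(b) = C1 + 3*b^4/4 + b^3/3 + 2*b - exp(-3*b)


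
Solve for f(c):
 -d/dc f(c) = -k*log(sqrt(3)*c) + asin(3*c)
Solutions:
 f(c) = C1 + c*k*(log(c) - 1) + c*k*log(3)/2 - c*asin(3*c) - sqrt(1 - 9*c^2)/3


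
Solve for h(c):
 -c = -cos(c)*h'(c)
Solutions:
 h(c) = C1 + Integral(c/cos(c), c)


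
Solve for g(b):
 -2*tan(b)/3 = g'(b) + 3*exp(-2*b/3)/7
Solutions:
 g(b) = C1 - log(tan(b)^2 + 1)/3 + 9*exp(-2*b/3)/14


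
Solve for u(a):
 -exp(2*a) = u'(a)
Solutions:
 u(a) = C1 - exp(2*a)/2


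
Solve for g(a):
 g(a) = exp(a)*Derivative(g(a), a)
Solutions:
 g(a) = C1*exp(-exp(-a))


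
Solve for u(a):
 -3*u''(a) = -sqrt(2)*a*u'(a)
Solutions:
 u(a) = C1 + C2*erfi(2^(3/4)*sqrt(3)*a/6)


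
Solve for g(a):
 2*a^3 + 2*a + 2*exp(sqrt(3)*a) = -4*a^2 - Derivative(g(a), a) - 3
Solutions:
 g(a) = C1 - a^4/2 - 4*a^3/3 - a^2 - 3*a - 2*sqrt(3)*exp(sqrt(3)*a)/3


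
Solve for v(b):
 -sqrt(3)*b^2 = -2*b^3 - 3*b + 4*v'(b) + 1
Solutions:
 v(b) = C1 + b^4/8 - sqrt(3)*b^3/12 + 3*b^2/8 - b/4


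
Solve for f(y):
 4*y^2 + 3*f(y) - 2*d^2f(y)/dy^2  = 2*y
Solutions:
 f(y) = C1*exp(-sqrt(6)*y/2) + C2*exp(sqrt(6)*y/2) - 4*y^2/3 + 2*y/3 - 16/9


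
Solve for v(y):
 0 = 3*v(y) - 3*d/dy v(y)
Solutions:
 v(y) = C1*exp(y)


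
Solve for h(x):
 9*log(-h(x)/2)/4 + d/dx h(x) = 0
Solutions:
 4*Integral(1/(log(-_y) - log(2)), (_y, h(x)))/9 = C1 - x


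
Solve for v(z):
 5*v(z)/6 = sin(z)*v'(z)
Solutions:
 v(z) = C1*(cos(z) - 1)^(5/12)/(cos(z) + 1)^(5/12)


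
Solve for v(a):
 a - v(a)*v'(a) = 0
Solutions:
 v(a) = -sqrt(C1 + a^2)
 v(a) = sqrt(C1 + a^2)


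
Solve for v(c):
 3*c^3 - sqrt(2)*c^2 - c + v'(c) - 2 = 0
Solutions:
 v(c) = C1 - 3*c^4/4 + sqrt(2)*c^3/3 + c^2/2 + 2*c


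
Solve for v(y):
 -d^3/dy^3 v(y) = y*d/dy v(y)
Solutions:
 v(y) = C1 + Integral(C2*airyai(-y) + C3*airybi(-y), y)


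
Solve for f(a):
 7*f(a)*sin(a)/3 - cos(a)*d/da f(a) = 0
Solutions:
 f(a) = C1/cos(a)^(7/3)


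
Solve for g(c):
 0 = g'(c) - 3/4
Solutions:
 g(c) = C1 + 3*c/4


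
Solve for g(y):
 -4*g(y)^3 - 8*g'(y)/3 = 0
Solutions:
 g(y) = -sqrt(-1/(C1 - 3*y))
 g(y) = sqrt(-1/(C1 - 3*y))


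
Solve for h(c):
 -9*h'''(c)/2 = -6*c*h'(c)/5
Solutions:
 h(c) = C1 + Integral(C2*airyai(30^(2/3)*c/15) + C3*airybi(30^(2/3)*c/15), c)


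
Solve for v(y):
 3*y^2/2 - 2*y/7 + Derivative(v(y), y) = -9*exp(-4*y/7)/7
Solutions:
 v(y) = C1 - y^3/2 + y^2/7 + 9*exp(-4*y/7)/4


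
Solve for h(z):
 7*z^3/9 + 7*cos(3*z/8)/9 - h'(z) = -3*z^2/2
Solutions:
 h(z) = C1 + 7*z^4/36 + z^3/2 + 56*sin(3*z/8)/27


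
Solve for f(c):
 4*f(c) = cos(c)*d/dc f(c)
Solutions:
 f(c) = C1*(sin(c)^2 + 2*sin(c) + 1)/(sin(c)^2 - 2*sin(c) + 1)


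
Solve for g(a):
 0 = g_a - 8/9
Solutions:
 g(a) = C1 + 8*a/9


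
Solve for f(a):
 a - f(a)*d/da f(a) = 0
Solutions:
 f(a) = -sqrt(C1 + a^2)
 f(a) = sqrt(C1 + a^2)


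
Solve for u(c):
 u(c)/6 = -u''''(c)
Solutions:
 u(c) = (C1*sin(2^(1/4)*3^(3/4)*c/6) + C2*cos(2^(1/4)*3^(3/4)*c/6))*exp(-2^(1/4)*3^(3/4)*c/6) + (C3*sin(2^(1/4)*3^(3/4)*c/6) + C4*cos(2^(1/4)*3^(3/4)*c/6))*exp(2^(1/4)*3^(3/4)*c/6)


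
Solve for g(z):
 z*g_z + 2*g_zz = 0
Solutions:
 g(z) = C1 + C2*erf(z/2)


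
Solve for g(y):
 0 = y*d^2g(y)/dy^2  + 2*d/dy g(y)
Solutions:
 g(y) = C1 + C2/y


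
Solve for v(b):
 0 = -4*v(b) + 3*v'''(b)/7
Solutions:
 v(b) = C3*exp(28^(1/3)*3^(2/3)*b/3) + (C1*sin(28^(1/3)*3^(1/6)*b/2) + C2*cos(28^(1/3)*3^(1/6)*b/2))*exp(-28^(1/3)*3^(2/3)*b/6)


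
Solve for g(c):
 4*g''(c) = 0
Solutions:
 g(c) = C1 + C2*c


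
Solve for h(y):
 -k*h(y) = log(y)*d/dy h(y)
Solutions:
 h(y) = C1*exp(-k*li(y))


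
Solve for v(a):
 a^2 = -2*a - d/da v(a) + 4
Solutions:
 v(a) = C1 - a^3/3 - a^2 + 4*a


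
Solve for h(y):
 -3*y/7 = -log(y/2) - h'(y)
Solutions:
 h(y) = C1 + 3*y^2/14 - y*log(y) + y*log(2) + y


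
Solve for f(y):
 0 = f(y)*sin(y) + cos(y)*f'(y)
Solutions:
 f(y) = C1*cos(y)


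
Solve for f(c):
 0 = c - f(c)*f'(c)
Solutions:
 f(c) = -sqrt(C1 + c^2)
 f(c) = sqrt(C1 + c^2)


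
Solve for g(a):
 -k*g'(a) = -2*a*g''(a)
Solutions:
 g(a) = C1 + a^(re(k)/2 + 1)*(C2*sin(log(a)*Abs(im(k))/2) + C3*cos(log(a)*im(k)/2))


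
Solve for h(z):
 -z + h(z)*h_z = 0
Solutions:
 h(z) = -sqrt(C1 + z^2)
 h(z) = sqrt(C1 + z^2)


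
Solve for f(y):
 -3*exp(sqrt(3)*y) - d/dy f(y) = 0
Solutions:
 f(y) = C1 - sqrt(3)*exp(sqrt(3)*y)


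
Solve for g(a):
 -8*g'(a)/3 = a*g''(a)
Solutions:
 g(a) = C1 + C2/a^(5/3)


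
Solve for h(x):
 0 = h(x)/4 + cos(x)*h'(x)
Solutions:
 h(x) = C1*(sin(x) - 1)^(1/8)/(sin(x) + 1)^(1/8)


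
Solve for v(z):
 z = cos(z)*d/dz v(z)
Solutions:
 v(z) = C1 + Integral(z/cos(z), z)


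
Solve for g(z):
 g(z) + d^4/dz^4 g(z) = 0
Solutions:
 g(z) = (C1*sin(sqrt(2)*z/2) + C2*cos(sqrt(2)*z/2))*exp(-sqrt(2)*z/2) + (C3*sin(sqrt(2)*z/2) + C4*cos(sqrt(2)*z/2))*exp(sqrt(2)*z/2)


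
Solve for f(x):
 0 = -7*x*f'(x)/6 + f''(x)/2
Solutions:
 f(x) = C1 + C2*erfi(sqrt(42)*x/6)


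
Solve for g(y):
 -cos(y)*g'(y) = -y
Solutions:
 g(y) = C1 + Integral(y/cos(y), y)


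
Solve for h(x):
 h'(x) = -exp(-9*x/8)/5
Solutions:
 h(x) = C1 + 8*exp(-9*x/8)/45


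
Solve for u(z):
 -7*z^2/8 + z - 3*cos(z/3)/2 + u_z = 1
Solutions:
 u(z) = C1 + 7*z^3/24 - z^2/2 + z + 9*sin(z/3)/2


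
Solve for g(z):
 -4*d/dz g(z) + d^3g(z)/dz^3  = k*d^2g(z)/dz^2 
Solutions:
 g(z) = C1 + C2*exp(z*(k - sqrt(k^2 + 16))/2) + C3*exp(z*(k + sqrt(k^2 + 16))/2)


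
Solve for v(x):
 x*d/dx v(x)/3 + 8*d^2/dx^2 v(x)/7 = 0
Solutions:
 v(x) = C1 + C2*erf(sqrt(21)*x/12)


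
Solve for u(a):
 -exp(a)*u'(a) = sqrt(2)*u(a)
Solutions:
 u(a) = C1*exp(sqrt(2)*exp(-a))


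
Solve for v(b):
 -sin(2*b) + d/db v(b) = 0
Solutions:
 v(b) = C1 - cos(2*b)/2


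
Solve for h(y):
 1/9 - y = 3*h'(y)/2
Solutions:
 h(y) = C1 - y^2/3 + 2*y/27


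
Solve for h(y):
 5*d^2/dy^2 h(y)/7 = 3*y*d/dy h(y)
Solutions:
 h(y) = C1 + C2*erfi(sqrt(210)*y/10)


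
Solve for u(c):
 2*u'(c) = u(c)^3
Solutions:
 u(c) = -sqrt(-1/(C1 + c))
 u(c) = sqrt(-1/(C1 + c))


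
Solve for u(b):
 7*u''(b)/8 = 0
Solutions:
 u(b) = C1 + C2*b


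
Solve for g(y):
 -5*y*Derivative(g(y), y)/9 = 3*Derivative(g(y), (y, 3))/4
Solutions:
 g(y) = C1 + Integral(C2*airyai(-20^(1/3)*y/3) + C3*airybi(-20^(1/3)*y/3), y)


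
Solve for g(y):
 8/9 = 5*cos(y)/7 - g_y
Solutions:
 g(y) = C1 - 8*y/9 + 5*sin(y)/7


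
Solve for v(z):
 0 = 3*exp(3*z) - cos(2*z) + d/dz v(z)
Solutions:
 v(z) = C1 - exp(3*z) + sin(2*z)/2


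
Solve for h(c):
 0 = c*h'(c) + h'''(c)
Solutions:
 h(c) = C1 + Integral(C2*airyai(-c) + C3*airybi(-c), c)


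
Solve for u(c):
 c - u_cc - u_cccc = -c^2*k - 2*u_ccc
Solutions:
 u(c) = C1 + C4*exp(c) + c^4*k/12 + c^3*(4*k + 1)/6 + c^2*(3*k + 1) + c*(C2 + C3*exp(c))


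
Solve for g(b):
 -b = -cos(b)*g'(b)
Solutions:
 g(b) = C1 + Integral(b/cos(b), b)


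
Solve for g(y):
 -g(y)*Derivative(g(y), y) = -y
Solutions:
 g(y) = -sqrt(C1 + y^2)
 g(y) = sqrt(C1 + y^2)


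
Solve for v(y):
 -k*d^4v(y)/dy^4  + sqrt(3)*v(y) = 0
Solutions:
 v(y) = C1*exp(-3^(1/8)*y*(1/k)^(1/4)) + C2*exp(3^(1/8)*y*(1/k)^(1/4)) + C3*exp(-3^(1/8)*I*y*(1/k)^(1/4)) + C4*exp(3^(1/8)*I*y*(1/k)^(1/4))


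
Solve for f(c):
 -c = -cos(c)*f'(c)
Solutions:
 f(c) = C1 + Integral(c/cos(c), c)


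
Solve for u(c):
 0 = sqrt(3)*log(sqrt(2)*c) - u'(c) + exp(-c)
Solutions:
 u(c) = C1 + sqrt(3)*c*log(c) + sqrt(3)*c*(-1 + log(2)/2) - exp(-c)


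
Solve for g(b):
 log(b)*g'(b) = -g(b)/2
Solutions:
 g(b) = C1*exp(-li(b)/2)


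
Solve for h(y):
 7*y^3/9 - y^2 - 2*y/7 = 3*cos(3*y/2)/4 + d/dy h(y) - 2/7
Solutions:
 h(y) = C1 + 7*y^4/36 - y^3/3 - y^2/7 + 2*y/7 - sin(3*y/2)/2


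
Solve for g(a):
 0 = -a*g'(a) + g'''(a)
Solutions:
 g(a) = C1 + Integral(C2*airyai(a) + C3*airybi(a), a)


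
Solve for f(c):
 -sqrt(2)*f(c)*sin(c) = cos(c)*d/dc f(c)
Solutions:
 f(c) = C1*cos(c)^(sqrt(2))


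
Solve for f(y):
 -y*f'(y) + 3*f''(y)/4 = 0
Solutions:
 f(y) = C1 + C2*erfi(sqrt(6)*y/3)


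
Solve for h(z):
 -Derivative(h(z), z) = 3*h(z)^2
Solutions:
 h(z) = 1/(C1 + 3*z)


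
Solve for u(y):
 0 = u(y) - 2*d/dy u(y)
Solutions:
 u(y) = C1*exp(y/2)


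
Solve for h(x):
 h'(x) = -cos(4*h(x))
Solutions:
 h(x) = -asin((C1 + exp(8*x))/(C1 - exp(8*x)))/4 + pi/4
 h(x) = asin((C1 + exp(8*x))/(C1 - exp(8*x)))/4


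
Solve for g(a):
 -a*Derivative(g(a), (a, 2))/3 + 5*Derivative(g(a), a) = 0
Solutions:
 g(a) = C1 + C2*a^16


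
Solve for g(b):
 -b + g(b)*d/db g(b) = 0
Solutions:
 g(b) = -sqrt(C1 + b^2)
 g(b) = sqrt(C1 + b^2)


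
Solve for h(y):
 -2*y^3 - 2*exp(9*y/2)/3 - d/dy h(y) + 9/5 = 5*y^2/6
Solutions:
 h(y) = C1 - y^4/2 - 5*y^3/18 + 9*y/5 - 4*exp(9*y/2)/27


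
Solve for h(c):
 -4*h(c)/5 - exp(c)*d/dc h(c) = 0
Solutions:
 h(c) = C1*exp(4*exp(-c)/5)


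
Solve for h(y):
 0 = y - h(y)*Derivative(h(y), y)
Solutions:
 h(y) = -sqrt(C1 + y^2)
 h(y) = sqrt(C1 + y^2)


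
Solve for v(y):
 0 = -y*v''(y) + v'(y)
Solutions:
 v(y) = C1 + C2*y^2


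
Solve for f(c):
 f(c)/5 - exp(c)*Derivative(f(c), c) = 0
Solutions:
 f(c) = C1*exp(-exp(-c)/5)


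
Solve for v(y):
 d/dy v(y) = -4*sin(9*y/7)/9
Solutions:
 v(y) = C1 + 28*cos(9*y/7)/81


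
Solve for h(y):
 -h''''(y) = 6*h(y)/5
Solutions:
 h(y) = (C1*sin(10^(3/4)*3^(1/4)*y/10) + C2*cos(10^(3/4)*3^(1/4)*y/10))*exp(-10^(3/4)*3^(1/4)*y/10) + (C3*sin(10^(3/4)*3^(1/4)*y/10) + C4*cos(10^(3/4)*3^(1/4)*y/10))*exp(10^(3/4)*3^(1/4)*y/10)


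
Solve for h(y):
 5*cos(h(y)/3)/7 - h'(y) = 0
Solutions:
 -5*y/7 - 3*log(sin(h(y)/3) - 1)/2 + 3*log(sin(h(y)/3) + 1)/2 = C1


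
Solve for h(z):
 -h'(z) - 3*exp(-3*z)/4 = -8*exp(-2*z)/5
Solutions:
 h(z) = C1 - 4*exp(-2*z)/5 + exp(-3*z)/4


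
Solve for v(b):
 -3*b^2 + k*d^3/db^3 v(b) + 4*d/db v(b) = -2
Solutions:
 v(b) = C1 + C2*exp(-2*b*sqrt(-1/k)) + C3*exp(2*b*sqrt(-1/k)) + b^3/4 - 3*b*k/8 - b/2


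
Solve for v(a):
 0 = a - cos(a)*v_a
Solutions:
 v(a) = C1 + Integral(a/cos(a), a)


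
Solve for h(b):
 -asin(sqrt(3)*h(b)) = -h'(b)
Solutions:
 Integral(1/asin(sqrt(3)*_y), (_y, h(b))) = C1 + b


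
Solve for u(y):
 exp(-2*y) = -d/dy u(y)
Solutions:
 u(y) = C1 + exp(-2*y)/2


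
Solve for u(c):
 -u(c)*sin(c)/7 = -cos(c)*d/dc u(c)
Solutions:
 u(c) = C1/cos(c)^(1/7)


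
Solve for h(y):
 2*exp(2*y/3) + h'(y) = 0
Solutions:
 h(y) = C1 - 3*exp(2*y/3)


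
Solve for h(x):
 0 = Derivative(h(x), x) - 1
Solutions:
 h(x) = C1 + x


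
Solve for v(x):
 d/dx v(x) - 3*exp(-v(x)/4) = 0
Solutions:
 v(x) = 4*log(C1 + 3*x/4)


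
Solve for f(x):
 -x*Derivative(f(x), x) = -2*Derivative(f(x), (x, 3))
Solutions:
 f(x) = C1 + Integral(C2*airyai(2^(2/3)*x/2) + C3*airybi(2^(2/3)*x/2), x)


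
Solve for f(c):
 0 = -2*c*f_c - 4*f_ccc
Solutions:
 f(c) = C1 + Integral(C2*airyai(-2^(2/3)*c/2) + C3*airybi(-2^(2/3)*c/2), c)


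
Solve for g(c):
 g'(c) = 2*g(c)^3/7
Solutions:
 g(c) = -sqrt(14)*sqrt(-1/(C1 + 2*c))/2
 g(c) = sqrt(14)*sqrt(-1/(C1 + 2*c))/2


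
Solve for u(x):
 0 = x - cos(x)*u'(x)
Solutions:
 u(x) = C1 + Integral(x/cos(x), x)


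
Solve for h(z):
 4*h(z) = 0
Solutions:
 h(z) = 0


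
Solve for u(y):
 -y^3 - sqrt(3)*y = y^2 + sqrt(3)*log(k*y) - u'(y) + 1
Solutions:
 u(y) = C1 + y^4/4 + y^3/3 + sqrt(3)*y^2/2 + sqrt(3)*y*log(k*y) + y*(1 - sqrt(3))


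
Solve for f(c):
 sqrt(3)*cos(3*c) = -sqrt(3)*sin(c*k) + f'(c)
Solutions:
 f(c) = C1 + sqrt(3)*sin(3*c)/3 - sqrt(3)*cos(c*k)/k


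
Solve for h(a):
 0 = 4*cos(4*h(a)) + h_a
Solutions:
 h(a) = -asin((C1 + exp(32*a))/(C1 - exp(32*a)))/4 + pi/4
 h(a) = asin((C1 + exp(32*a))/(C1 - exp(32*a)))/4


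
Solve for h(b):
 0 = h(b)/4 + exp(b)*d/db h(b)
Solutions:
 h(b) = C1*exp(exp(-b)/4)


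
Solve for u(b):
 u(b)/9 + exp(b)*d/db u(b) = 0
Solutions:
 u(b) = C1*exp(exp(-b)/9)


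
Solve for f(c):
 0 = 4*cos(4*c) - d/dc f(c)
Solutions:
 f(c) = C1 + sin(4*c)


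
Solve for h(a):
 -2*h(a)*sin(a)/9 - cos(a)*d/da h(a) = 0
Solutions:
 h(a) = C1*cos(a)^(2/9)


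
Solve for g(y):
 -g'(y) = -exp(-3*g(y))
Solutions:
 g(y) = log(C1 + 3*y)/3
 g(y) = log((-3^(1/3) - 3^(5/6)*I)*(C1 + y)^(1/3)/2)
 g(y) = log((-3^(1/3) + 3^(5/6)*I)*(C1 + y)^(1/3)/2)


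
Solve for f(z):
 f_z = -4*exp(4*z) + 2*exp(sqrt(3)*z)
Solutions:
 f(z) = C1 - exp(4*z) + 2*sqrt(3)*exp(sqrt(3)*z)/3


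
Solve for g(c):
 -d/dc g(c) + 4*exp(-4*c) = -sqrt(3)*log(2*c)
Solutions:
 g(c) = C1 + sqrt(3)*c*log(c) + sqrt(3)*c*(-1 + log(2)) - exp(-4*c)


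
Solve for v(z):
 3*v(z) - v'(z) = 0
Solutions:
 v(z) = C1*exp(3*z)


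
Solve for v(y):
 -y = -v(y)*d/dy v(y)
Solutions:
 v(y) = -sqrt(C1 + y^2)
 v(y) = sqrt(C1 + y^2)


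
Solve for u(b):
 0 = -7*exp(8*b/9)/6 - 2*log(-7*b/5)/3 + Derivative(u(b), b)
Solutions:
 u(b) = C1 + 2*b*log(-b)/3 + 2*b*(-log(5) - 1 + log(7))/3 + 21*exp(8*b/9)/16


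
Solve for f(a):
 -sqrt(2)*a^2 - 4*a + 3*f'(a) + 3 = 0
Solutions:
 f(a) = C1 + sqrt(2)*a^3/9 + 2*a^2/3 - a


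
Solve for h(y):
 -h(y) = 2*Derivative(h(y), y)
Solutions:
 h(y) = C1*exp(-y/2)


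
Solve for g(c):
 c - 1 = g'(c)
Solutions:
 g(c) = C1 + c^2/2 - c


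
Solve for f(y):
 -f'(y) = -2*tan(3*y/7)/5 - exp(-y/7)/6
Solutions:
 f(y) = C1 + 7*log(tan(3*y/7)^2 + 1)/15 - 7*exp(-y/7)/6


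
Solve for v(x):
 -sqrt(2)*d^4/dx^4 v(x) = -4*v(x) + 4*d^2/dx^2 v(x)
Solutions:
 v(x) = C1*exp(-2^(1/4)*x*sqrt(-1 + sqrt(1 + sqrt(2)))) + C2*exp(2^(1/4)*x*sqrt(-1 + sqrt(1 + sqrt(2)))) + C3*sin(2^(1/4)*x*sqrt(1 + sqrt(1 + sqrt(2)))) + C4*cosh(2^(1/4)*x*sqrt(-sqrt(1 + sqrt(2)) - 1))


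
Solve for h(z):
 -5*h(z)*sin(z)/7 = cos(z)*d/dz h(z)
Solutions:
 h(z) = C1*cos(z)^(5/7)


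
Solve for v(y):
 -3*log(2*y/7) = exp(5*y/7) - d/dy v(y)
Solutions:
 v(y) = C1 + 3*y*log(y) + 3*y*(-log(7) - 1 + log(2)) + 7*exp(5*y/7)/5


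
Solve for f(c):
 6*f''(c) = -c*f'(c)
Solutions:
 f(c) = C1 + C2*erf(sqrt(3)*c/6)


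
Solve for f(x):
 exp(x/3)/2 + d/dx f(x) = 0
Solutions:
 f(x) = C1 - 3*exp(x/3)/2


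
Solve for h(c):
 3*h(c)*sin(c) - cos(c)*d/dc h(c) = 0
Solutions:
 h(c) = C1/cos(c)^3


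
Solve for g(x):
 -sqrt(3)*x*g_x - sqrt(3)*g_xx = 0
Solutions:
 g(x) = C1 + C2*erf(sqrt(2)*x/2)


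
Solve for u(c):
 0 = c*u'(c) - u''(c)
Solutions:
 u(c) = C1 + C2*erfi(sqrt(2)*c/2)


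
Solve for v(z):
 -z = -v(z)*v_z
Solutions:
 v(z) = -sqrt(C1 + z^2)
 v(z) = sqrt(C1 + z^2)


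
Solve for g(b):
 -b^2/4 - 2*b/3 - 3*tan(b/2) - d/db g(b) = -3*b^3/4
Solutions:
 g(b) = C1 + 3*b^4/16 - b^3/12 - b^2/3 + 6*log(cos(b/2))


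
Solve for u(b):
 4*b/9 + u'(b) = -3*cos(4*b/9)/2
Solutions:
 u(b) = C1 - 2*b^2/9 - 27*sin(4*b/9)/8


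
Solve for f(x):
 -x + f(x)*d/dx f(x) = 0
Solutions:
 f(x) = -sqrt(C1 + x^2)
 f(x) = sqrt(C1 + x^2)


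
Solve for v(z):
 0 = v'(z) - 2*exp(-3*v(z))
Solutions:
 v(z) = log(C1 + 6*z)/3
 v(z) = log((-3^(1/3) - 3^(5/6)*I)*(C1 + 2*z)^(1/3)/2)
 v(z) = log((-3^(1/3) + 3^(5/6)*I)*(C1 + 2*z)^(1/3)/2)


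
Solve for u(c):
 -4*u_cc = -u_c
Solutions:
 u(c) = C1 + C2*exp(c/4)


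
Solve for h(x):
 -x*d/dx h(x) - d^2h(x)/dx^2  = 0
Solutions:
 h(x) = C1 + C2*erf(sqrt(2)*x/2)


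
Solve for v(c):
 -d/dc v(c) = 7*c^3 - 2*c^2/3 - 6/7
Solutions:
 v(c) = C1 - 7*c^4/4 + 2*c^3/9 + 6*c/7


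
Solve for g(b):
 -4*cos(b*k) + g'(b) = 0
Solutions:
 g(b) = C1 + 4*sin(b*k)/k


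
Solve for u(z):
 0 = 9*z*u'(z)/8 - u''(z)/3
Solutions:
 u(z) = C1 + C2*erfi(3*sqrt(3)*z/4)


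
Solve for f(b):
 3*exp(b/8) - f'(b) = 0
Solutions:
 f(b) = C1 + 24*exp(b/8)


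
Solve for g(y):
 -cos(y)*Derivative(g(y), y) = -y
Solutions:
 g(y) = C1 + Integral(y/cos(y), y)


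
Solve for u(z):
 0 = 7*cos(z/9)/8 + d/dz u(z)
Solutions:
 u(z) = C1 - 63*sin(z/9)/8


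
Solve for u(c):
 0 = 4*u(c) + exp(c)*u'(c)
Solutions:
 u(c) = C1*exp(4*exp(-c))


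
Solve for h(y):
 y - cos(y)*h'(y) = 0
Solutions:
 h(y) = C1 + Integral(y/cos(y), y)


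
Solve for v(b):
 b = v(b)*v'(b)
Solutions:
 v(b) = -sqrt(C1 + b^2)
 v(b) = sqrt(C1 + b^2)


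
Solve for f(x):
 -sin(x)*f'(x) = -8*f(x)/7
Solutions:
 f(x) = C1*(cos(x) - 1)^(4/7)/(cos(x) + 1)^(4/7)


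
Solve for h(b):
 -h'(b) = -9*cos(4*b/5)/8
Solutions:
 h(b) = C1 + 45*sin(4*b/5)/32


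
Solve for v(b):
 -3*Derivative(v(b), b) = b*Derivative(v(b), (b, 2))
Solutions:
 v(b) = C1 + C2/b^2


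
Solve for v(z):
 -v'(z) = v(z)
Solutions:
 v(z) = C1*exp(-z)


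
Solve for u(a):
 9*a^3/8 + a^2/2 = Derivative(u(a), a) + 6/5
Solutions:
 u(a) = C1 + 9*a^4/32 + a^3/6 - 6*a/5


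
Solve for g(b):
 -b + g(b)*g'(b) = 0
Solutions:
 g(b) = -sqrt(C1 + b^2)
 g(b) = sqrt(C1 + b^2)


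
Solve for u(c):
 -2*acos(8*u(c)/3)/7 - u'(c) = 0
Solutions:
 Integral(1/acos(8*_y/3), (_y, u(c))) = C1 - 2*c/7


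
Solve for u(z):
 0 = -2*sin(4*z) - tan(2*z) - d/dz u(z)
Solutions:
 u(z) = C1 + log(cos(2*z))/2 + cos(4*z)/2


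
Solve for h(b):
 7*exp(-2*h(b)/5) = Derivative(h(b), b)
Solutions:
 h(b) = 5*log(-sqrt(C1 + 7*b)) - 5*log(5) + 5*log(10)/2
 h(b) = 5*log(C1 + 7*b)/2 - 5*log(5) + 5*log(10)/2


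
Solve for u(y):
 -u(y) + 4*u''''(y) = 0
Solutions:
 u(y) = C1*exp(-sqrt(2)*y/2) + C2*exp(sqrt(2)*y/2) + C3*sin(sqrt(2)*y/2) + C4*cos(sqrt(2)*y/2)


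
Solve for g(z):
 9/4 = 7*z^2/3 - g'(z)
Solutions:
 g(z) = C1 + 7*z^3/9 - 9*z/4


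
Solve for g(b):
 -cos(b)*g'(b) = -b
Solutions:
 g(b) = C1 + Integral(b/cos(b), b)


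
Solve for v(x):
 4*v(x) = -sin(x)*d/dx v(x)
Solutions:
 v(x) = C1*(cos(x)^2 + 2*cos(x) + 1)/(cos(x)^2 - 2*cos(x) + 1)


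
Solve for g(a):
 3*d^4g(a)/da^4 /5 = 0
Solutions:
 g(a) = C1 + C2*a + C3*a^2 + C4*a^3


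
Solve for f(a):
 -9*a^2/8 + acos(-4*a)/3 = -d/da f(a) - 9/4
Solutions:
 f(a) = C1 + 3*a^3/8 - a*acos(-4*a)/3 - 9*a/4 - sqrt(1 - 16*a^2)/12


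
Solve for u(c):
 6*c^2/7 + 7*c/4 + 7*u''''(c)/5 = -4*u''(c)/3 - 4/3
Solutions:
 u(c) = C1 + C2*c + C3*sin(2*sqrt(105)*c/21) + C4*cos(2*sqrt(105)*c/21) - 3*c^4/56 - 7*c^3/32 + 7*c^2/40


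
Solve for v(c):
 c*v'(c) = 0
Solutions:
 v(c) = C1


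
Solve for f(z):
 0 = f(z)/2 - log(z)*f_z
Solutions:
 f(z) = C1*exp(li(z)/2)


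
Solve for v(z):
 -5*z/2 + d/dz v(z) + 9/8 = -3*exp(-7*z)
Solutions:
 v(z) = C1 + 5*z^2/4 - 9*z/8 + 3*exp(-7*z)/7


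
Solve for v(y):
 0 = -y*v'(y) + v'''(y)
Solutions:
 v(y) = C1 + Integral(C2*airyai(y) + C3*airybi(y), y)


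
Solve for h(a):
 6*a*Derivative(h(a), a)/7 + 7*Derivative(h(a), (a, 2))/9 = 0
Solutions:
 h(a) = C1 + C2*erf(3*sqrt(3)*a/7)


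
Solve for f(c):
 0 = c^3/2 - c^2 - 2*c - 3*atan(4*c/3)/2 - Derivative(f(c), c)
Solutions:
 f(c) = C1 + c^4/8 - c^3/3 - c^2 - 3*c*atan(4*c/3)/2 + 9*log(16*c^2 + 9)/16


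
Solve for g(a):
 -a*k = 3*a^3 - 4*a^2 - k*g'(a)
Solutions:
 g(a) = C1 + 3*a^4/(4*k) - 4*a^3/(3*k) + a^2/2


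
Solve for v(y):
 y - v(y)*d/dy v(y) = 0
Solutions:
 v(y) = -sqrt(C1 + y^2)
 v(y) = sqrt(C1 + y^2)


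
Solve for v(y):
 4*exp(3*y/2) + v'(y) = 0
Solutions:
 v(y) = C1 - 8*exp(3*y/2)/3


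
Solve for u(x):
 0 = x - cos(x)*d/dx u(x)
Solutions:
 u(x) = C1 + Integral(x/cos(x), x)


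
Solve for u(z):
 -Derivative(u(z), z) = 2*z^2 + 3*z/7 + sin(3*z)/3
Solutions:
 u(z) = C1 - 2*z^3/3 - 3*z^2/14 + cos(3*z)/9


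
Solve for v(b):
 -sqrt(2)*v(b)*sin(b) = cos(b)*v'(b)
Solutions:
 v(b) = C1*cos(b)^(sqrt(2))


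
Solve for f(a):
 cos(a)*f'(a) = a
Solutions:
 f(a) = C1 + Integral(a/cos(a), a)


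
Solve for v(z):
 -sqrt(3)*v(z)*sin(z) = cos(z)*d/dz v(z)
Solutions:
 v(z) = C1*cos(z)^(sqrt(3))


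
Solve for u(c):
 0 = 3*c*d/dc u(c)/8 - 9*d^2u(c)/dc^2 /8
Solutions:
 u(c) = C1 + C2*erfi(sqrt(6)*c/6)


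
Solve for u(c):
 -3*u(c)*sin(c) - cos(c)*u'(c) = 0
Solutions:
 u(c) = C1*cos(c)^3


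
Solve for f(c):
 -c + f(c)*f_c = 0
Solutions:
 f(c) = -sqrt(C1 + c^2)
 f(c) = sqrt(C1 + c^2)


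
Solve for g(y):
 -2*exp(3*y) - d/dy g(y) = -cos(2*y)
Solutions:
 g(y) = C1 - 2*exp(3*y)/3 + sin(2*y)/2


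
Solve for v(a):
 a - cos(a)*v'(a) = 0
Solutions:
 v(a) = C1 + Integral(a/cos(a), a)


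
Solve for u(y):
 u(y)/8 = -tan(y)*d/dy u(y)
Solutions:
 u(y) = C1/sin(y)^(1/8)


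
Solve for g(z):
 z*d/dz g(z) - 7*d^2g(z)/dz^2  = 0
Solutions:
 g(z) = C1 + C2*erfi(sqrt(14)*z/14)


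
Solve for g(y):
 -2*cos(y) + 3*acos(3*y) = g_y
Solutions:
 g(y) = C1 + 3*y*acos(3*y) - sqrt(1 - 9*y^2) - 2*sin(y)


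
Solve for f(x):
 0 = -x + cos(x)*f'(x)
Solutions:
 f(x) = C1 + Integral(x/cos(x), x)


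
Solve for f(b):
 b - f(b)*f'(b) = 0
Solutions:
 f(b) = -sqrt(C1 + b^2)
 f(b) = sqrt(C1 + b^2)


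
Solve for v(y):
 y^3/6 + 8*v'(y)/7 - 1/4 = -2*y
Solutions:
 v(y) = C1 - 7*y^4/192 - 7*y^2/8 + 7*y/32


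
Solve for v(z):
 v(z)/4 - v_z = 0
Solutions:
 v(z) = C1*exp(z/4)


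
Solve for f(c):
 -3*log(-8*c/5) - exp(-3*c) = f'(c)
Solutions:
 f(c) = C1 - 3*c*log(-c) + 3*c*(-3*log(2) + 1 + log(5)) + exp(-3*c)/3


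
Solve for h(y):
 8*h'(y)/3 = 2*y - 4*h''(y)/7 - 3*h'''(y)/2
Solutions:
 h(y) = C1 + 3*y^2/8 - 9*y/56 + (C2*sin(16*sqrt(3)*y/21) + C3*cos(16*sqrt(3)*y/21))*exp(-4*y/21)


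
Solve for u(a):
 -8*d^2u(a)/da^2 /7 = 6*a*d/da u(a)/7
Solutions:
 u(a) = C1 + C2*erf(sqrt(6)*a/4)


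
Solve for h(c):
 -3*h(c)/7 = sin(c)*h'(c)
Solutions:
 h(c) = C1*(cos(c) + 1)^(3/14)/(cos(c) - 1)^(3/14)


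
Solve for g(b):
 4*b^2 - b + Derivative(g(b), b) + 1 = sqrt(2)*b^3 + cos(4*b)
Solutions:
 g(b) = C1 + sqrt(2)*b^4/4 - 4*b^3/3 + b^2/2 - b + sin(4*b)/4


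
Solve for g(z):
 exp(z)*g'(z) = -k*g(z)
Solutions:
 g(z) = C1*exp(k*exp(-z))


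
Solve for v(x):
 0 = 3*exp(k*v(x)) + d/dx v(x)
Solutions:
 v(x) = Piecewise((log(1/(C1*k + 3*k*x))/k, Ne(k, 0)), (nan, True))
 v(x) = Piecewise((C1 - 3*x, Eq(k, 0)), (nan, True))


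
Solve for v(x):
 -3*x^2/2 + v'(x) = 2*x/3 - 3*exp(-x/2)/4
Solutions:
 v(x) = C1 + x^3/2 + x^2/3 + 3*exp(-x/2)/2


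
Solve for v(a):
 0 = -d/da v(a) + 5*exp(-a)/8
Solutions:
 v(a) = C1 - 5*exp(-a)/8


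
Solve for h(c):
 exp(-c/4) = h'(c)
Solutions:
 h(c) = C1 - 4*exp(-c/4)


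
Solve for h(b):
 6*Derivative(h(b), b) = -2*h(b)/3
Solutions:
 h(b) = C1*exp(-b/9)


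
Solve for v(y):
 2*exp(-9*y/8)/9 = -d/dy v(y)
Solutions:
 v(y) = C1 + 16*exp(-9*y/8)/81


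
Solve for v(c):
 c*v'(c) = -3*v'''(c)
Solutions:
 v(c) = C1 + Integral(C2*airyai(-3^(2/3)*c/3) + C3*airybi(-3^(2/3)*c/3), c)


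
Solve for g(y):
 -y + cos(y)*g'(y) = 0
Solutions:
 g(y) = C1 + Integral(y/cos(y), y)


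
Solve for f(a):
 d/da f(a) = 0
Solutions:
 f(a) = C1


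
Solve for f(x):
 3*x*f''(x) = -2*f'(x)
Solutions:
 f(x) = C1 + C2*x^(1/3)


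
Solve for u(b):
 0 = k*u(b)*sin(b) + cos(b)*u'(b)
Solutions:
 u(b) = C1*exp(k*log(cos(b)))


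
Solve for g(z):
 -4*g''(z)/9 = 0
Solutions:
 g(z) = C1 + C2*z


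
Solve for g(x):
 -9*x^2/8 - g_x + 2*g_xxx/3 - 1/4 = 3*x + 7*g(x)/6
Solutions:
 g(x) = C1*exp(-x*(2/(sqrt(41) + 7)^(1/3) + (sqrt(41) + 7)^(1/3))/4)*sin(sqrt(3)*x*(-(sqrt(41) + 7)^(1/3) + 2/(sqrt(41) + 7)^(1/3))/4) + C2*exp(-x*(2/(sqrt(41) + 7)^(1/3) + (sqrt(41) + 7)^(1/3))/4)*cos(sqrt(3)*x*(-(sqrt(41) + 7)^(1/3) + 2/(sqrt(41) + 7)^(1/3))/4) + C3*exp(x*((sqrt(41) + 7)^(-1/3) + (sqrt(41) + 7)^(1/3)/2)) - 27*x^2/28 - 45*x/49 + 393/686


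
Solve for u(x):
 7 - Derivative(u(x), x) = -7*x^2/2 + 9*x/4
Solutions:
 u(x) = C1 + 7*x^3/6 - 9*x^2/8 + 7*x
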